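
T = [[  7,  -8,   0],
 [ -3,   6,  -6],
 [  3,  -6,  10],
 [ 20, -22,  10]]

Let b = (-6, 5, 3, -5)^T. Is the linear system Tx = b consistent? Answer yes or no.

no

Row reduce the augmented matrix [T | b].
R2 ← R2 + (3/7)·R1: [0, 18/7, -6, 17/7]
R3 ← R3 − (3/7)·R1: [0, -18/7, 10, 39/7]
R4 ← R4 − (20/7)·R1: [0, 6/7, 10, 85/7]
R3 ← R3 + R2: [0, 0, 4, 8]
R4 ← R4 − (1/3)·R2: [0, 0, 12, 34/3]
R4 ← R4 − (3)·R3: [0, 0, 0, -38/3]
The echelon form has 4 nonzero rows; the last pivot sits in the augmented column, so rank(T) = 3 but rank([T|b]) = 4.
Since the ranks differ, the system is inconsistent.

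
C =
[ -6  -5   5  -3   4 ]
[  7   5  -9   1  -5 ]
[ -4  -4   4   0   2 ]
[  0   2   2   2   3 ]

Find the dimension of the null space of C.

1

Row reduce to echelon form.
R2 ← R2 + (7/6)·R1: [0, -5/6, -19/6, -5/2, -1/3]
R3 ← R3 − (2/3)·R1: [0, -2/3, 2/3, 2, -2/3]
R3 ← R3 − (4/5)·R2: [0, 0, 16/5, 4, -2/5]
R4 ← R4 + (12/5)·R2: [0, 0, -28/5, -4, 11/5]
R4 ← R4 + (7/4)·R3: [0, 0, 0, 3, 3/2]
4 nonzero rows, so rank(C) = 4.
C has 5 columns; by rank–nullity, nullity = 5 − 4 = 1.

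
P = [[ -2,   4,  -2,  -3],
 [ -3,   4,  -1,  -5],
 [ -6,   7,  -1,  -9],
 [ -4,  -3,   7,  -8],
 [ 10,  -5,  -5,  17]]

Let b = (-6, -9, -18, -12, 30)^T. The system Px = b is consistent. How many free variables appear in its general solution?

1

Row reduce the augmented matrix [P | b].
R2 ← R2 − (3/2)·R1: [0, -2, 2, -1/2, 0]
R3 ← R3 − (3)·R1: [0, -5, 5, 0, 0]
R4 ← R4 − (2)·R1: [0, -11, 11, -2, 0]
R5 ← R5 + (5)·R1: [0, 15, -15, 2, 0]
R3 ← R3 − (5/2)·R2: [0, 0, 0, 5/4, 0]
R4 ← R4 − (11/2)·R2: [0, 0, 0, 3/4, 0]
R5 ← R5 + (15/2)·R2: [0, 0, 0, -7/4, 0]
R4 ← R4 − (3/5)·R3: [0, 0, 0, 0, 0]
R5 ← R5 + (7/5)·R3: [0, 0, 0, 0, 0]
The echelon form has 3 nonzero rows, and every pivot lies in the first 4 columns, so rank(P) = rank([P|b]) = 3.
The system is consistent.
Free variables = (unknowns) − (rank) = 4 − 3 = 1.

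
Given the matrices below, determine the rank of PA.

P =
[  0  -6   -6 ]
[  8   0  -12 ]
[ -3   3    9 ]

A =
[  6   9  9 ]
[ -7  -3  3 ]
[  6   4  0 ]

First compute PA:
[[  6,  -6, -18],
 [-24,  24,  72],
 [ 15,   0, -18]]
Now row reduce the product.
R2 ← R2 + (4)·R1: [0, 0, 0]
R3 ← R3 − (5/2)·R1: [0, 15, 27]
Swap R2 ↔ R3
2 nonzero rows, so rank(PA) = 2.

2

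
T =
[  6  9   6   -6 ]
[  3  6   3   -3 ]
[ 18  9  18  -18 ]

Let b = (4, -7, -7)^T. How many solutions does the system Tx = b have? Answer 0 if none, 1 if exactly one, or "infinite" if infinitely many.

Row reduce the augmented matrix [T | b].
R2 ← R2 − (1/2)·R1: [0, 3/2, 0, 0, -9]
R3 ← R3 − (3)·R1: [0, -18, 0, 0, -19]
R3 ← R3 + (12)·R2: [0, 0, 0, 0, -127]
The echelon form has 3 nonzero rows; the last pivot sits in the augmented column, so rank(T) = 2 but rank([T|b]) = 3.
Since the ranks differ, the system is inconsistent.
It has no solutions.

0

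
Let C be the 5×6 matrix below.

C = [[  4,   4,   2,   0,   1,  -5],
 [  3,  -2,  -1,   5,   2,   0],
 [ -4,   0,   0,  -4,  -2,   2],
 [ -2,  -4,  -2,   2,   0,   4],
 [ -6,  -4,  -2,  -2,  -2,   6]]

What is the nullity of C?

4

Row reduce to echelon form.
R2 ← R2 − (3/4)·R1: [0, -5, -5/2, 5, 5/4, 15/4]
R3 ← R3 + R1: [0, 4, 2, -4, -1, -3]
R4 ← R4 + (1/2)·R1: [0, -2, -1, 2, 1/2, 3/2]
R5 ← R5 + (3/2)·R1: [0, 2, 1, -2, -1/2, -3/2]
R3 ← R3 + (4/5)·R2: [0, 0, 0, 0, 0, 0]
R4 ← R4 − (2/5)·R2: [0, 0, 0, 0, 0, 0]
R5 ← R5 + (2/5)·R2: [0, 0, 0, 0, 0, 0]
2 nonzero rows, so rank(C) = 2.
C has 6 columns; by rank–nullity, nullity = 6 − 2 = 4.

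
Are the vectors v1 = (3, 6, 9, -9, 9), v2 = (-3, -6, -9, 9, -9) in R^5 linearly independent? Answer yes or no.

Form the matrix with these vectors as rows and row reduce.
R2 ← R2 + R1: [0, 0, 0, 0, 0]
1 nonzero row, so the 2 vectors span a space of dimension 1.
Since 1 < 2, the vectors are linearly dependent.

no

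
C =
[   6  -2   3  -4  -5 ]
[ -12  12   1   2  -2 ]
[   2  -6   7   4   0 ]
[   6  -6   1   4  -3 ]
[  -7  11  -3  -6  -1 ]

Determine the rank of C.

5

Row reduce to echelon form.
R2 ← R2 + (2)·R1: [0, 8, 7, -6, -12]
R3 ← R3 − (1/3)·R1: [0, -16/3, 6, 16/3, 5/3]
R4 ← R4 − R1: [0, -4, -2, 8, 2]
R5 ← R5 + (7/6)·R1: [0, 26/3, 1/2, -32/3, -41/6]
R3 ← R3 + (2/3)·R2: [0, 0, 32/3, 4/3, -19/3]
R4 ← R4 + (1/2)·R2: [0, 0, 3/2, 5, -4]
R5 ← R5 − (13/12)·R2: [0, 0, -85/12, -25/6, 37/6]
R4 ← R4 − (9/64)·R3: [0, 0, 0, 77/16, -199/64]
R5 ← R5 + (85/128)·R3: [0, 0, 0, -105/32, 251/128]
R5 ← R5 + (15/22)·R4: [0, 0, 0, 0, -7/44]
Echelon form has 5 nonzero rows, so rank(C) = 5.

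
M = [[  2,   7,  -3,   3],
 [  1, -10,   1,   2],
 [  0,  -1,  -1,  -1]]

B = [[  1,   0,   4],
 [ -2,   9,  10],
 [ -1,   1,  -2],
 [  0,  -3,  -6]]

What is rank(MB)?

2

First compute MB:
[[ -9,  51,  66],
 [ 20, -95, -110],
 [  3,  -7,  -2]]
Now row reduce the product.
R2 ← R2 + (20/9)·R1: [0, 55/3, 110/3]
R3 ← R3 + (1/3)·R1: [0, 10, 20]
R3 ← R3 − (6/11)·R2: [0, 0, 0]
2 nonzero rows, so rank(MB) = 2.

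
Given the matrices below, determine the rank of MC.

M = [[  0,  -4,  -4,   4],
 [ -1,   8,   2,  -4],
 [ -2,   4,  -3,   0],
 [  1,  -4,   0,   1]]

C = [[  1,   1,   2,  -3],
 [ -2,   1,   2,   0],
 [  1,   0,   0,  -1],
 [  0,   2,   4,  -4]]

2

First compute MC:
[[  4,   4,   8, -12],
 [-15,  -1,  -2,  17],
 [-13,   2,   4,   9],
 [  9,  -1,  -2,  -7]]
Now row reduce the product.
R2 ← R2 + (15/4)·R1: [0, 14, 28, -28]
R3 ← R3 + (13/4)·R1: [0, 15, 30, -30]
R4 ← R4 − (9/4)·R1: [0, -10, -20, 20]
R3 ← R3 − (15/14)·R2: [0, 0, 0, 0]
R4 ← R4 + (5/7)·R2: [0, 0, 0, 0]
2 nonzero rows, so rank(MC) = 2.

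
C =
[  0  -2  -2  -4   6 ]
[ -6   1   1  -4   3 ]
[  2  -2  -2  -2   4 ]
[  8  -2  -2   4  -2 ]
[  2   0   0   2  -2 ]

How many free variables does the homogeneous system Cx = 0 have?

Row reduce to echelon form.
Swap R1 ↔ R2
R3 ← R3 + (1/3)·R1: [0, -5/3, -5/3, -10/3, 5]
R4 ← R4 + (4/3)·R1: [0, -2/3, -2/3, -4/3, 2]
R5 ← R5 + (1/3)·R1: [0, 1/3, 1/3, 2/3, -1]
R3 ← R3 − (5/6)·R2: [0, 0, 0, 0, 0]
R4 ← R4 − (1/3)·R2: [0, 0, 0, 0, 0]
R5 ← R5 + (1/6)·R2: [0, 0, 0, 0, 0]
2 nonzero rows, so rank(C) = 2.
C has 5 columns; by rank–nullity, nullity = 5 − 2 = 3.

3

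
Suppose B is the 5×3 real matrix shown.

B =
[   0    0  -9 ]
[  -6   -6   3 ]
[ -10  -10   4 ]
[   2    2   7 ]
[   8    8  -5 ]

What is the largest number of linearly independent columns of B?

2

Row reduce to echelon form.
Swap R1 ↔ R2
R3 ← R3 − (5/3)·R1: [0, 0, -1]
R4 ← R4 + (1/3)·R1: [0, 0, 8]
R5 ← R5 + (4/3)·R1: [0, 0, -1]
R3 ← R3 − (1/9)·R2: [0, 0, 0]
R4 ← R4 + (8/9)·R2: [0, 0, 0]
R5 ← R5 − (1/9)·R2: [0, 0, 0]
Echelon form has 2 nonzero rows, so rank(B) = 2.
The rank gives the maximum number of linearly independent columns: 2.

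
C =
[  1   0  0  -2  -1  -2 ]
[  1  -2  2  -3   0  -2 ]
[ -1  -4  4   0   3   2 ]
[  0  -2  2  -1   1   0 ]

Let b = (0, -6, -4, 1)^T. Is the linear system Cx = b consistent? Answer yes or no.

no

Row reduce the augmented matrix [C | b].
R2 ← R2 − R1: [0, -2, 2, -1, 1, 0, -6]
R3 ← R3 + R1: [0, -4, 4, -2, 2, 0, -4]
R3 ← R3 − (2)·R2: [0, 0, 0, 0, 0, 0, 8]
R4 ← R4 − R2: [0, 0, 0, 0, 0, 0, 7]
R4 ← R4 − (7/8)·R3: [0, 0, 0, 0, 0, 0, 0]
The echelon form has 3 nonzero rows; the last pivot sits in the augmented column, so rank(C) = 2 but rank([C|b]) = 3.
Since the ranks differ, the system is inconsistent.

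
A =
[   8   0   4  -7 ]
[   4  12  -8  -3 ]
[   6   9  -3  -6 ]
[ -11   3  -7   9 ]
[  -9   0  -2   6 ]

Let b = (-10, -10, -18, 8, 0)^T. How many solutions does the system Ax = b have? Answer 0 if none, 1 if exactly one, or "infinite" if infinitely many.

infinite

Row reduce the augmented matrix [A | b].
R2 ← R2 − (1/2)·R1: [0, 12, -10, 1/2, -5]
R3 ← R3 − (3/4)·R1: [0, 9, -6, -3/4, -21/2]
R4 ← R4 + (11/8)·R1: [0, 3, -3/2, -5/8, -23/4]
R5 ← R5 + (9/8)·R1: [0, 0, 5/2, -15/8, -45/4]
R3 ← R3 − (3/4)·R2: [0, 0, 3/2, -9/8, -27/4]
R4 ← R4 − (1/4)·R2: [0, 0, 1, -3/4, -9/2]
R4 ← R4 − (2/3)·R3: [0, 0, 0, 0, 0]
R5 ← R5 − (5/3)·R3: [0, 0, 0, 0, 0]
The echelon form has 3 nonzero rows, and every pivot lies in the first 4 columns, so rank(A) = rank([A|b]) = 3.
The system is consistent.
rank = 3 < 4 unknowns, so there are infinitely many solutions.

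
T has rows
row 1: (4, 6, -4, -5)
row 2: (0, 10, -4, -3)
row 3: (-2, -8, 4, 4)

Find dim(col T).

Row reduce to echelon form.
R3 ← R3 + (1/2)·R1: [0, -5, 2, 3/2]
R3 ← R3 + (1/2)·R2: [0, 0, 0, 0]
Echelon form has 2 nonzero rows, so rank(T) = 2.
The column space has dimension equal to the rank: 2.

2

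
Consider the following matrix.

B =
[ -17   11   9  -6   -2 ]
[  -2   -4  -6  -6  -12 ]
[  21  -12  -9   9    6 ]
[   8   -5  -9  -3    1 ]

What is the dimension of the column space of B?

Row reduce to echelon form.
R2 ← R2 − (2/17)·R1: [0, -90/17, -120/17, -90/17, -200/17]
R3 ← R3 + (21/17)·R1: [0, 27/17, 36/17, 27/17, 60/17]
R4 ← R4 + (8/17)·R1: [0, 3/17, -81/17, -99/17, 1/17]
R3 ← R3 + (3/10)·R2: [0, 0, 0, 0, 0]
R4 ← R4 + (1/30)·R2: [0, 0, -5, -6, -1/3]
Swap R3 ↔ R4
Echelon form has 3 nonzero rows, so rank(B) = 3.
The column space has dimension equal to the rank: 3.

3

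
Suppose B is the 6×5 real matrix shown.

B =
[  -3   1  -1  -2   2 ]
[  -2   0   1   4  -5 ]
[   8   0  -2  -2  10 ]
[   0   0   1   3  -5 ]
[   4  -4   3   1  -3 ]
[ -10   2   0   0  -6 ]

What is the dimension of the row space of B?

4

Row reduce to echelon form.
R2 ← R2 − (2/3)·R1: [0, -2/3, 5/3, 16/3, -19/3]
R3 ← R3 + (8/3)·R1: [0, 8/3, -14/3, -22/3, 46/3]
R5 ← R5 + (4/3)·R1: [0, -8/3, 5/3, -5/3, -1/3]
R6 ← R6 − (10/3)·R1: [0, -4/3, 10/3, 20/3, -38/3]
R3 ← R3 + (4)·R2: [0, 0, 2, 14, -10]
R5 ← R5 − (4)·R2: [0, 0, -5, -23, 25]
R6 ← R6 − (2)·R2: [0, 0, 0, -4, 0]
R4 ← R4 − (1/2)·R3: [0, 0, 0, -4, 0]
R5 ← R5 + (5/2)·R3: [0, 0, 0, 12, 0]
R5 ← R5 + (3)·R4: [0, 0, 0, 0, 0]
R6 ← R6 − R4: [0, 0, 0, 0, 0]
Echelon form has 4 nonzero rows, so rank(B) = 4.
The row space has dimension equal to the rank: 4.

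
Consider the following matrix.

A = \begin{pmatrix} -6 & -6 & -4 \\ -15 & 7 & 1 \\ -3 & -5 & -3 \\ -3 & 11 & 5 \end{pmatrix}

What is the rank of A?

Row reduce to echelon form.
R2 ← R2 − (5/2)·R1: [0, 22, 11]
R3 ← R3 − (1/2)·R1: [0, -2, -1]
R4 ← R4 − (1/2)·R1: [0, 14, 7]
R3 ← R3 + (1/11)·R2: [0, 0, 0]
R4 ← R4 − (7/11)·R2: [0, 0, 0]
Echelon form has 2 nonzero rows, so rank(A) = 2.

2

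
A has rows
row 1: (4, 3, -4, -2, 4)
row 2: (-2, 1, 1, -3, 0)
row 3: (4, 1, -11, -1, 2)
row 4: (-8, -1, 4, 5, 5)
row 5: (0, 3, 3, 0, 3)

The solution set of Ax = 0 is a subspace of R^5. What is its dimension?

0

Row reduce to echelon form.
R2 ← R2 + (1/2)·R1: [0, 5/2, -1, -4, 2]
R3 ← R3 − R1: [0, -2, -7, 1, -2]
R4 ← R4 + (2)·R1: [0, 5, -4, 1, 13]
R3 ← R3 + (4/5)·R2: [0, 0, -39/5, -11/5, -2/5]
R4 ← R4 − (2)·R2: [0, 0, -2, 9, 9]
R5 ← R5 − (6/5)·R2: [0, 0, 21/5, 24/5, 3/5]
R4 ← R4 − (10/39)·R3: [0, 0, 0, 373/39, 355/39]
R5 ← R5 + (7/13)·R3: [0, 0, 0, 47/13, 5/13]
R5 ← R5 − (141/373)·R4: [0, 0, 0, 0, -1140/373]
5 nonzero rows, so rank(A) = 5.
A has 5 columns; by rank–nullity, nullity = 5 − 5 = 0.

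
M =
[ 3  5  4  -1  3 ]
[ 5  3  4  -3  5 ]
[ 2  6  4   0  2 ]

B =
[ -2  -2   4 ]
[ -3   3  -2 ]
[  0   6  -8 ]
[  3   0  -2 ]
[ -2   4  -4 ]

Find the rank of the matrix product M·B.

First compute MB:
[[-30,  45, -40],
 [-38,  43, -32],
 [-26,  46, -44]]
Now row reduce the product.
R2 ← R2 − (19/15)·R1: [0, -14, 56/3]
R3 ← R3 − (13/15)·R1: [0, 7, -28/3]
R3 ← R3 + (1/2)·R2: [0, 0, 0]
2 nonzero rows, so rank(MB) = 2.

2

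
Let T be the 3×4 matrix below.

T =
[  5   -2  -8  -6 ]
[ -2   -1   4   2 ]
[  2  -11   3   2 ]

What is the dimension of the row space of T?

Row reduce to echelon form.
R2 ← R2 + (2/5)·R1: [0, -9/5, 4/5, -2/5]
R3 ← R3 − (2/5)·R1: [0, -51/5, 31/5, 22/5]
R3 ← R3 − (17/3)·R2: [0, 0, 5/3, 20/3]
Echelon form has 3 nonzero rows, so rank(T) = 3.
The row space has dimension equal to the rank: 3.

3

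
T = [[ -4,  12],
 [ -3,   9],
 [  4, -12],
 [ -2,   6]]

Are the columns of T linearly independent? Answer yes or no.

no

Row reduce T to echelon form.
R2 ← R2 − (3/4)·R1: [0, 0]
R3 ← R3 + R1: [0, 0]
R4 ← R4 − (1/2)·R1: [0, 0]
1 pivot among 2 columns.
Only 1 < 2 pivot columns, so the columns are linearly dependent.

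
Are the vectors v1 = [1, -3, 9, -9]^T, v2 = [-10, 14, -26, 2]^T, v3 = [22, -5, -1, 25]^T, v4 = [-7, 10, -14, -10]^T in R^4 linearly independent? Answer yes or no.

Form the matrix with these vectors as rows and row reduce.
R2 ← R2 + (10)·R1: [0, -16, 64, -88]
R3 ← R3 − (22)·R1: [0, 61, -199, 223]
R4 ← R4 + (7)·R1: [0, -11, 49, -73]
R3 ← R3 + (61/16)·R2: [0, 0, 45, -225/2]
R4 ← R4 − (11/16)·R2: [0, 0, 5, -25/2]
R4 ← R4 − (1/9)·R3: [0, 0, 0, 0]
3 nonzero rows, so the 4 vectors span a space of dimension 3.
Since 3 < 4, the vectors are linearly dependent.

no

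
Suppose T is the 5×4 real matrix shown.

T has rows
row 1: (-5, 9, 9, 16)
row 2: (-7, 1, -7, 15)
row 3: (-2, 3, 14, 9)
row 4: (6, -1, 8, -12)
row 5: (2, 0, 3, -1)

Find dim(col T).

4

Row reduce to echelon form.
R2 ← R2 − (7/5)·R1: [0, -58/5, -98/5, -37/5]
R3 ← R3 − (2/5)·R1: [0, -3/5, 52/5, 13/5]
R4 ← R4 + (6/5)·R1: [0, 49/5, 94/5, 36/5]
R5 ← R5 + (2/5)·R1: [0, 18/5, 33/5, 27/5]
R3 ← R3 − (3/58)·R2: [0, 0, 331/29, 173/58]
R4 ← R4 + (49/58)·R2: [0, 0, 65/29, 55/58]
R5 ← R5 + (9/29)·R2: [0, 0, 15/29, 90/29]
R4 ← R4 − (65/331)·R3: [0, 0, 0, 120/331]
R5 ← R5 − (15/331)·R3: [0, 0, 0, 1965/662]
R5 ← R5 − (131/16)·R4: [0, 0, 0, 0]
Echelon form has 4 nonzero rows, so rank(T) = 4.
The column space has dimension equal to the rank: 4.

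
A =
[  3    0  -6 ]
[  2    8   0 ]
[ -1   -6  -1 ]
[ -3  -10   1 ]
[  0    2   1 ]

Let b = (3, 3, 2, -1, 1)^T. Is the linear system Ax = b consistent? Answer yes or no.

no

Row reduce the augmented matrix [A | b].
R2 ← R2 − (2/3)·R1: [0, 8, 4, 1]
R3 ← R3 + (1/3)·R1: [0, -6, -3, 3]
R4 ← R4 + R1: [0, -10, -5, 2]
R3 ← R3 + (3/4)·R2: [0, 0, 0, 15/4]
R4 ← R4 + (5/4)·R2: [0, 0, 0, 13/4]
R5 ← R5 − (1/4)·R2: [0, 0, 0, 3/4]
R4 ← R4 − (13/15)·R3: [0, 0, 0, 0]
R5 ← R5 − (1/5)·R3: [0, 0, 0, 0]
The echelon form has 3 nonzero rows; the last pivot sits in the augmented column, so rank(A) = 2 but rank([A|b]) = 3.
Since the ranks differ, the system is inconsistent.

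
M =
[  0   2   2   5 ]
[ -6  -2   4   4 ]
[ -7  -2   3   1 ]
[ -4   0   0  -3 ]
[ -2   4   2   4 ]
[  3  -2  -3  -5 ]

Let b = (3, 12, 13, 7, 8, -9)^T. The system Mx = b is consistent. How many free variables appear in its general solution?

1

Row reduce the augmented matrix [M | b].
Swap R1 ↔ R2
R3 ← R3 − (7/6)·R1: [0, 1/3, -5/3, -11/3, -1]
R4 ← R4 − (2/3)·R1: [0, 4/3, -8/3, -17/3, -1]
R5 ← R5 − (1/3)·R1: [0, 14/3, 2/3, 8/3, 4]
R6 ← R6 + (1/2)·R1: [0, -3, -1, -3, -3]
R3 ← R3 − (1/6)·R2: [0, 0, -2, -9/2, -3/2]
R4 ← R4 − (2/3)·R2: [0, 0, -4, -9, -3]
R5 ← R5 − (7/3)·R2: [0, 0, -4, -9, -3]
R6 ← R6 + (3/2)·R2: [0, 0, 2, 9/2, 3/2]
R4 ← R4 − (2)·R3: [0, 0, 0, 0, 0]
R5 ← R5 − (2)·R3: [0, 0, 0, 0, 0]
R6 ← R6 + R3: [0, 0, 0, 0, 0]
The echelon form has 3 nonzero rows, and every pivot lies in the first 4 columns, so rank(M) = rank([M|b]) = 3.
The system is consistent.
Free variables = (unknowns) − (rank) = 4 − 3 = 1.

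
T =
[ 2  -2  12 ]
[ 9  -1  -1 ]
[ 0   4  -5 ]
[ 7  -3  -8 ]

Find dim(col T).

Row reduce to echelon form.
R2 ← R2 − (9/2)·R1: [0, 8, -55]
R4 ← R4 − (7/2)·R1: [0, 4, -50]
R3 ← R3 − (1/2)·R2: [0, 0, 45/2]
R4 ← R4 − (1/2)·R2: [0, 0, -45/2]
R4 ← R4 + R3: [0, 0, 0]
Echelon form has 3 nonzero rows, so rank(T) = 3.
The column space has dimension equal to the rank: 3.

3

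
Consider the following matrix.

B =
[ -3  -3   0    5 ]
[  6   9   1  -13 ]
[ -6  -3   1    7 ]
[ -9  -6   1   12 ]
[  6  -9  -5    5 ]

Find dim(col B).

Row reduce to echelon form.
R2 ← R2 + (2)·R1: [0, 3, 1, -3]
R3 ← R3 − (2)·R1: [0, 3, 1, -3]
R4 ← R4 − (3)·R1: [0, 3, 1, -3]
R5 ← R5 + (2)·R1: [0, -15, -5, 15]
R3 ← R3 − R2: [0, 0, 0, 0]
R4 ← R4 − R2: [0, 0, 0, 0]
R5 ← R5 + (5)·R2: [0, 0, 0, 0]
Echelon form has 2 nonzero rows, so rank(B) = 2.
The column space has dimension equal to the rank: 2.

2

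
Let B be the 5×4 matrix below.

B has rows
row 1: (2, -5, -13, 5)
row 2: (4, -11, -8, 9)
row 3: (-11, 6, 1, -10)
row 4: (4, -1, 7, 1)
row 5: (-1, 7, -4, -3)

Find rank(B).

Row reduce to echelon form.
R2 ← R2 − (2)·R1: [0, -1, 18, -1]
R3 ← R3 + (11/2)·R1: [0, -43/2, -141/2, 35/2]
R4 ← R4 − (2)·R1: [0, 9, 33, -9]
R5 ← R5 + (1/2)·R1: [0, 9/2, -21/2, -1/2]
R3 ← R3 − (43/2)·R2: [0, 0, -915/2, 39]
R4 ← R4 + (9)·R2: [0, 0, 195, -18]
R5 ← R5 + (9/2)·R2: [0, 0, 141/2, -5]
R4 ← R4 + (26/61)·R3: [0, 0, 0, -84/61]
R5 ← R5 + (47/305)·R3: [0, 0, 0, 308/305]
R5 ← R5 + (11/15)·R4: [0, 0, 0, 0]
Echelon form has 4 nonzero rows, so rank(B) = 4.

4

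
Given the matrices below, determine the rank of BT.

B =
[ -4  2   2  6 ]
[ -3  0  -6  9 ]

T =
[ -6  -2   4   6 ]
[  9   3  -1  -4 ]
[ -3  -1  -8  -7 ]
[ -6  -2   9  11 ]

First compute BT:
[[  0,   0,  20,  20],
 [-18,  -6, 117, 123]]
Now row reduce the product.
Swap R1 ↔ R2
2 nonzero rows, so rank(BT) = 2.

2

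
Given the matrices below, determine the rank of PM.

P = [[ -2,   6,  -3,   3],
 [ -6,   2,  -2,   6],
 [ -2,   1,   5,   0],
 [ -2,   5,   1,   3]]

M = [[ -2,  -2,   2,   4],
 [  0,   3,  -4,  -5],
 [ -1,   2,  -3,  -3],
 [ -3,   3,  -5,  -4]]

2

First compute PM:
[[ -2,  25, -34, -41],
 [ -4,  32, -44, -52],
 [ -1,  17, -23, -28],
 [ -6,  30, -42, -48]]
Now row reduce the product.
R2 ← R2 − (2)·R1: [0, -18, 24, 30]
R3 ← R3 − (1/2)·R1: [0, 9/2, -6, -15/2]
R4 ← R4 − (3)·R1: [0, -45, 60, 75]
R3 ← R3 + (1/4)·R2: [0, 0, 0, 0]
R4 ← R4 − (5/2)·R2: [0, 0, 0, 0]
2 nonzero rows, so rank(PM) = 2.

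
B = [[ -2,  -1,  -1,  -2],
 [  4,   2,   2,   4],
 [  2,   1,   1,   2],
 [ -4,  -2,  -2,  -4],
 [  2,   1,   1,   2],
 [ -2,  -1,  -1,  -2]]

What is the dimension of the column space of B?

1

Row reduce to echelon form.
R2 ← R2 + (2)·R1: [0, 0, 0, 0]
R3 ← R3 + R1: [0, 0, 0, 0]
R4 ← R4 − (2)·R1: [0, 0, 0, 0]
R5 ← R5 + R1: [0, 0, 0, 0]
R6 ← R6 − R1: [0, 0, 0, 0]
Echelon form has 1 nonzero row, so rank(B) = 1.
The column space has dimension equal to the rank: 1.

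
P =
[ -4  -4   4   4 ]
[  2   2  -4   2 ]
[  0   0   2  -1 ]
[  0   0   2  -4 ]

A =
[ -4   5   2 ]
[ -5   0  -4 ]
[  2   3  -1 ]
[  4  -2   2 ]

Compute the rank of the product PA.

First compute PA:
[[ 60, -16,  12],
 [-18,  -6,   4],
 [  0,   8,  -4],
 [-12,  14, -10]]
Now row reduce the product.
R2 ← R2 + (3/10)·R1: [0, -54/5, 38/5]
R4 ← R4 + (1/5)·R1: [0, 54/5, -38/5]
R3 ← R3 + (20/27)·R2: [0, 0, 44/27]
R4 ← R4 + R2: [0, 0, 0]
3 nonzero rows, so rank(PA) = 3.

3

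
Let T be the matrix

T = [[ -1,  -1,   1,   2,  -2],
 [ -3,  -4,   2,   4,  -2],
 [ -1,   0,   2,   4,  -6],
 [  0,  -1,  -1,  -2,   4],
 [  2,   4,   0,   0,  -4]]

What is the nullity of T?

Row reduce to echelon form.
R2 ← R2 − (3)·R1: [0, -1, -1, -2, 4]
R3 ← R3 − R1: [0, 1, 1, 2, -4]
R5 ← R5 + (2)·R1: [0, 2, 2, 4, -8]
R3 ← R3 + R2: [0, 0, 0, 0, 0]
R4 ← R4 − R2: [0, 0, 0, 0, 0]
R5 ← R5 + (2)·R2: [0, 0, 0, 0, 0]
2 nonzero rows, so rank(T) = 2.
T has 5 columns; by rank–nullity, nullity = 5 − 2 = 3.

3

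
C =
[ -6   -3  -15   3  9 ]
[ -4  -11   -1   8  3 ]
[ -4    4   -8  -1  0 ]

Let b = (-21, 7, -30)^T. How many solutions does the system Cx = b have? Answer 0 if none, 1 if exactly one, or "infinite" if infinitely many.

Row reduce the augmented matrix [C | b].
R2 ← R2 − (2/3)·R1: [0, -9, 9, 6, -3, 21]
R3 ← R3 − (2/3)·R1: [0, 6, 2, -3, -6, -16]
R3 ← R3 + (2/3)·R2: [0, 0, 8, 1, -8, -2]
The echelon form has 3 nonzero rows, and every pivot lies in the first 5 columns, so rank(C) = rank([C|b]) = 3.
The system is consistent.
rank = 3 < 5 unknowns, so there are infinitely many solutions.

infinite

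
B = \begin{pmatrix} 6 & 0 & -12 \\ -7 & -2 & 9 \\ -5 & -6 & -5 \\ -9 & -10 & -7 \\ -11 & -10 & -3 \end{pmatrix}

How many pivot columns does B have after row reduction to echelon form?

2

Row reduce to echelon form.
R2 ← R2 + (7/6)·R1: [0, -2, -5]
R3 ← R3 + (5/6)·R1: [0, -6, -15]
R4 ← R4 + (3/2)·R1: [0, -10, -25]
R5 ← R5 + (11/6)·R1: [0, -10, -25]
R3 ← R3 − (3)·R2: [0, 0, 0]
R4 ← R4 − (5)·R2: [0, 0, 0]
R5 ← R5 − (5)·R2: [0, 0, 0]
Echelon form has 2 nonzero rows, so rank(B) = 2.
Each nonzero row contributes one pivot column: 2 pivot columns.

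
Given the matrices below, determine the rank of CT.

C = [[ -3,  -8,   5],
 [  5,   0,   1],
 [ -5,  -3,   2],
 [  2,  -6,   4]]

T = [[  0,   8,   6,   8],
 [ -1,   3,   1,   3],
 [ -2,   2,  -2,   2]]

3

First compute CT:
[[ -2, -38, -36, -38],
 [ -2,  42,  28,  42],
 [ -1, -45, -37, -45],
 [ -2,   6,  -2,   6]]
Now row reduce the product.
R2 ← R2 − R1: [0, 80, 64, 80]
R3 ← R3 − (1/2)·R1: [0, -26, -19, -26]
R4 ← R4 − R1: [0, 44, 34, 44]
R3 ← R3 + (13/40)·R2: [0, 0, 9/5, 0]
R4 ← R4 − (11/20)·R2: [0, 0, -6/5, 0]
R4 ← R4 + (2/3)·R3: [0, 0, 0, 0]
3 nonzero rows, so rank(CT) = 3.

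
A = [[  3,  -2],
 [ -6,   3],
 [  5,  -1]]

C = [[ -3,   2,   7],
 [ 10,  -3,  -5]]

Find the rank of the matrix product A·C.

2

First compute AC:
[[-29,  12,  31],
 [ 48, -21, -57],
 [-25,  13,  40]]
Now row reduce the product.
R2 ← R2 + (48/29)·R1: [0, -33/29, -165/29]
R3 ← R3 − (25/29)·R1: [0, 77/29, 385/29]
R3 ← R3 + (7/3)·R2: [0, 0, 0]
2 nonzero rows, so rank(AC) = 2.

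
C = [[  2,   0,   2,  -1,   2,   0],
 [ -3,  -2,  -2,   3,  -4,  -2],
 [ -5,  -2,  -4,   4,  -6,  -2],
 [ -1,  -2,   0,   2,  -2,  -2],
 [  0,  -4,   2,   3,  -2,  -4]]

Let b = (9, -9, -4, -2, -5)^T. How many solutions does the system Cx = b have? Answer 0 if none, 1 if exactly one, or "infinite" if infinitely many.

Row reduce the augmented matrix [C | b].
R2 ← R2 + (3/2)·R1: [0, -2, 1, 3/2, -1, -2, 9/2]
R3 ← R3 + (5/2)·R1: [0, -2, 1, 3/2, -1, -2, 37/2]
R4 ← R4 + (1/2)·R1: [0, -2, 1, 3/2, -1, -2, 5/2]
R3 ← R3 − R2: [0, 0, 0, 0, 0, 0, 14]
R4 ← R4 − R2: [0, 0, 0, 0, 0, 0, -2]
R5 ← R5 − (2)·R2: [0, 0, 0, 0, 0, 0, -14]
R4 ← R4 + (1/7)·R3: [0, 0, 0, 0, 0, 0, 0]
R5 ← R5 + R3: [0, 0, 0, 0, 0, 0, 0]
The echelon form has 3 nonzero rows; the last pivot sits in the augmented column, so rank(C) = 2 but rank([C|b]) = 3.
Since the ranks differ, the system is inconsistent.
It has no solutions.

0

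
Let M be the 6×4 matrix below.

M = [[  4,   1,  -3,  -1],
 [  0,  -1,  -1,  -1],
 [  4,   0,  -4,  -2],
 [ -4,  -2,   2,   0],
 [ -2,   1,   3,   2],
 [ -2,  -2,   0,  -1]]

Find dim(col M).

Row reduce to echelon form.
R3 ← R3 − R1: [0, -1, -1, -1]
R4 ← R4 + R1: [0, -1, -1, -1]
R5 ← R5 + (1/2)·R1: [0, 3/2, 3/2, 3/2]
R6 ← R6 + (1/2)·R1: [0, -3/2, -3/2, -3/2]
R3 ← R3 − R2: [0, 0, 0, 0]
R4 ← R4 − R2: [0, 0, 0, 0]
R5 ← R5 + (3/2)·R2: [0, 0, 0, 0]
R6 ← R6 − (3/2)·R2: [0, 0, 0, 0]
Echelon form has 2 nonzero rows, so rank(M) = 2.
The column space has dimension equal to the rank: 2.

2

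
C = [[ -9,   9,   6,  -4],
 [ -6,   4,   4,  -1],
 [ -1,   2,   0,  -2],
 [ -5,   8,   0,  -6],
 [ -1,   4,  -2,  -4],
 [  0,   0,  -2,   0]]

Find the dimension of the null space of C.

Row reduce to echelon form.
R2 ← R2 − (2/3)·R1: [0, -2, 0, 5/3]
R3 ← R3 − (1/9)·R1: [0, 1, -2/3, -14/9]
R4 ← R4 − (5/9)·R1: [0, 3, -10/3, -34/9]
R5 ← R5 − (1/9)·R1: [0, 3, -8/3, -32/9]
R3 ← R3 + (1/2)·R2: [0, 0, -2/3, -13/18]
R4 ← R4 + (3/2)·R2: [0, 0, -10/3, -23/18]
R5 ← R5 + (3/2)·R2: [0, 0, -8/3, -19/18]
R4 ← R4 − (5)·R3: [0, 0, 0, 7/3]
R5 ← R5 − (4)·R3: [0, 0, 0, 11/6]
R6 ← R6 − (3)·R3: [0, 0, 0, 13/6]
R5 ← R5 − (11/14)·R4: [0, 0, 0, 0]
R6 ← R6 − (13/14)·R4: [0, 0, 0, 0]
4 nonzero rows, so rank(C) = 4.
C has 4 columns; by rank–nullity, nullity = 4 − 4 = 0.

0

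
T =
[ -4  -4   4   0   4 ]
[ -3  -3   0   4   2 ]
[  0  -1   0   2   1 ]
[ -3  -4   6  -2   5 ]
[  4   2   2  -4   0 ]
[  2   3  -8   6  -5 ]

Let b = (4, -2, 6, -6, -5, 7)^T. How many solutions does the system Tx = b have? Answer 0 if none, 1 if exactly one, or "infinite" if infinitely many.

0

Row reduce the augmented matrix [T | b].
R2 ← R2 − (3/4)·R1: [0, 0, -3, 4, -1, -5]
R4 ← R4 − (3/4)·R1: [0, -1, 3, -2, 2, -9]
R5 ← R5 + R1: [0, -2, 6, -4, 4, -1]
R6 ← R6 + (1/2)·R1: [0, 1, -6, 6, -3, 9]
Swap R2 ↔ R3
R4 ← R4 − R2: [0, 0, 3, -4, 1, -15]
R5 ← R5 − (2)·R2: [0, 0, 6, -8, 2, -13]
R6 ← R6 + R2: [0, 0, -6, 8, -2, 15]
R4 ← R4 + R3: [0, 0, 0, 0, 0, -20]
R5 ← R5 + (2)·R3: [0, 0, 0, 0, 0, -23]
R6 ← R6 − (2)·R3: [0, 0, 0, 0, 0, 25]
R5 ← R5 − (23/20)·R4: [0, 0, 0, 0, 0, 0]
R6 ← R6 + (5/4)·R4: [0, 0, 0, 0, 0, 0]
The echelon form has 4 nonzero rows; the last pivot sits in the augmented column, so rank(T) = 3 but rank([T|b]) = 4.
Since the ranks differ, the system is inconsistent.
It has no solutions.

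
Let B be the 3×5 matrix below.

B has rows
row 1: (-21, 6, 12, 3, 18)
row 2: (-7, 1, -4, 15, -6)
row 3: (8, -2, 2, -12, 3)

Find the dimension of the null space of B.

Row reduce to echelon form.
R2 ← R2 − (1/3)·R1: [0, -1, -8, 14, -12]
R3 ← R3 + (8/21)·R1: [0, 2/7, 46/7, -76/7, 69/7]
R3 ← R3 + (2/7)·R2: [0, 0, 30/7, -48/7, 45/7]
3 nonzero rows, so rank(B) = 3.
B has 5 columns; by rank–nullity, nullity = 5 − 3 = 2.

2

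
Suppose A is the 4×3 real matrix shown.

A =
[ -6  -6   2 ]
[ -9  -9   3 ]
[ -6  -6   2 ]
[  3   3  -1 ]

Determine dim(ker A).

2

Row reduce to echelon form.
R2 ← R2 − (3/2)·R1: [0, 0, 0]
R3 ← R3 − R1: [0, 0, 0]
R4 ← R4 + (1/2)·R1: [0, 0, 0]
1 nonzero row, so rank(A) = 1.
A has 3 columns; by rank–nullity, nullity = 3 − 1 = 2.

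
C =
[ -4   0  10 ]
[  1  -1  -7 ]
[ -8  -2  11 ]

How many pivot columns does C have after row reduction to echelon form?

2

Row reduce to echelon form.
R2 ← R2 + (1/4)·R1: [0, -1, -9/2]
R3 ← R3 − (2)·R1: [0, -2, -9]
R3 ← R3 − (2)·R2: [0, 0, 0]
Echelon form has 2 nonzero rows, so rank(C) = 2.
Each nonzero row contributes one pivot column: 2 pivot columns.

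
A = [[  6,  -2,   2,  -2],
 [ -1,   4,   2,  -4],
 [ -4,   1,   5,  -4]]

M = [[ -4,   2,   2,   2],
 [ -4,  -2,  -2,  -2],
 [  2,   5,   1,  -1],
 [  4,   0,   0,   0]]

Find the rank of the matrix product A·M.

First compute AM:
[[-20,  26,  18,  14],
 [-24,   0,  -8, -12],
 [  6,  15,  -5, -15]]
Now row reduce the product.
R2 ← R2 − (6/5)·R1: [0, -156/5, -148/5, -144/5]
R3 ← R3 + (3/10)·R1: [0, 114/5, 2/5, -54/5]
R3 ← R3 + (19/26)·R2: [0, 0, -276/13, -414/13]
3 nonzero rows, so rank(AM) = 3.

3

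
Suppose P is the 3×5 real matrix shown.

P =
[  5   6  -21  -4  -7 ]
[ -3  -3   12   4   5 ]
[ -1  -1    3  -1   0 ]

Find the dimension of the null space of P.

2

Row reduce to echelon form.
R2 ← R2 + (3/5)·R1: [0, 3/5, -3/5, 8/5, 4/5]
R3 ← R3 + (1/5)·R1: [0, 1/5, -6/5, -9/5, -7/5]
R3 ← R3 − (1/3)·R2: [0, 0, -1, -7/3, -5/3]
3 nonzero rows, so rank(P) = 3.
P has 5 columns; by rank–nullity, nullity = 5 − 3 = 2.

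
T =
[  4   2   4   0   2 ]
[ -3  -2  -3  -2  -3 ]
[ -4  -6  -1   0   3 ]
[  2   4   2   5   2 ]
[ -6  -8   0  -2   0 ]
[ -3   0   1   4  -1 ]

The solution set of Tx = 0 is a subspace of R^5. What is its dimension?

1

Row reduce to echelon form.
R2 ← R2 + (3/4)·R1: [0, -1/2, 0, -2, -3/2]
R3 ← R3 + R1: [0, -4, 3, 0, 5]
R4 ← R4 − (1/2)·R1: [0, 3, 0, 5, 1]
R5 ← R5 + (3/2)·R1: [0, -5, 6, -2, 3]
R6 ← R6 + (3/4)·R1: [0, 3/2, 4, 4, 1/2]
R3 ← R3 − (8)·R2: [0, 0, 3, 16, 17]
R4 ← R4 + (6)·R2: [0, 0, 0, -7, -8]
R5 ← R5 − (10)·R2: [0, 0, 6, 18, 18]
R6 ← R6 + (3)·R2: [0, 0, 4, -2, -4]
R5 ← R5 − (2)·R3: [0, 0, 0, -14, -16]
R6 ← R6 − (4/3)·R3: [0, 0, 0, -70/3, -80/3]
R5 ← R5 − (2)·R4: [0, 0, 0, 0, 0]
R6 ← R6 − (10/3)·R4: [0, 0, 0, 0, 0]
4 nonzero rows, so rank(T) = 4.
T has 5 columns; by rank–nullity, nullity = 5 − 4 = 1.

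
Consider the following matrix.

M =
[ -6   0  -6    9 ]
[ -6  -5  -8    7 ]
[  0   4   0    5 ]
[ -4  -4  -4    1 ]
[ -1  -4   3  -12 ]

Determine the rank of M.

3

Row reduce to echelon form.
R2 ← R2 − R1: [0, -5, -2, -2]
R4 ← R4 − (2/3)·R1: [0, -4, 0, -5]
R5 ← R5 − (1/6)·R1: [0, -4, 4, -27/2]
R3 ← R3 + (4/5)·R2: [0, 0, -8/5, 17/5]
R4 ← R4 − (4/5)·R2: [0, 0, 8/5, -17/5]
R5 ← R5 − (4/5)·R2: [0, 0, 28/5, -119/10]
R4 ← R4 + R3: [0, 0, 0, 0]
R5 ← R5 + (7/2)·R3: [0, 0, 0, 0]
Echelon form has 3 nonzero rows, so rank(M) = 3.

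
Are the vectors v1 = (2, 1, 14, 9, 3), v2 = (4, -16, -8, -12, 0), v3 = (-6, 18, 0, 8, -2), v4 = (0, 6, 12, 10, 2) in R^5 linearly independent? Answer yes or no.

Form the matrix with these vectors as rows and row reduce.
R2 ← R2 − (2)·R1: [0, -18, -36, -30, -6]
R3 ← R3 + (3)·R1: [0, 21, 42, 35, 7]
R3 ← R3 + (7/6)·R2: [0, 0, 0, 0, 0]
R4 ← R4 + (1/3)·R2: [0, 0, 0, 0, 0]
2 nonzero rows, so the 4 vectors span a space of dimension 2.
Since 2 < 4, the vectors are linearly dependent.

no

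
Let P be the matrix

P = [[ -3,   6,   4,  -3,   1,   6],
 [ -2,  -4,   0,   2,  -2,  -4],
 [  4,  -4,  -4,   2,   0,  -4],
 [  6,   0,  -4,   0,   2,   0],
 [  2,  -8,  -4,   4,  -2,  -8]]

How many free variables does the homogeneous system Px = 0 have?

Row reduce to echelon form.
R2 ← R2 − (2/3)·R1: [0, -8, -8/3, 4, -8/3, -8]
R3 ← R3 + (4/3)·R1: [0, 4, 4/3, -2, 4/3, 4]
R4 ← R4 + (2)·R1: [0, 12, 4, -6, 4, 12]
R5 ← R5 + (2/3)·R1: [0, -4, -4/3, 2, -4/3, -4]
R3 ← R3 + (1/2)·R2: [0, 0, 0, 0, 0, 0]
R4 ← R4 + (3/2)·R2: [0, 0, 0, 0, 0, 0]
R5 ← R5 − (1/2)·R2: [0, 0, 0, 0, 0, 0]
2 nonzero rows, so rank(P) = 2.
P has 6 columns; by rank–nullity, nullity = 6 − 2 = 4.

4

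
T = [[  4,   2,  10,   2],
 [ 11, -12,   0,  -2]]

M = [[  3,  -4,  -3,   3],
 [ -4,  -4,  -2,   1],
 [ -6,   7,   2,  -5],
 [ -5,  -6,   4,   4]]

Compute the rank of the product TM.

First compute TM:
[[-66,  34,  12, -28],
 [ 91,  16, -17,  13]]
Now row reduce the product.
R2 ← R2 + (91/66)·R1: [0, 2075/33, -5/11, -845/33]
2 nonzero rows, so rank(TM) = 2.

2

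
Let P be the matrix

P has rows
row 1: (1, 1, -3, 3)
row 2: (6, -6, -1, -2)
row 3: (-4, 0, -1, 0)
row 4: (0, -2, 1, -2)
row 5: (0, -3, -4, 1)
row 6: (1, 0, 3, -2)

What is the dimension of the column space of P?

Row reduce to echelon form.
R2 ← R2 − (6)·R1: [0, -12, 17, -20]
R3 ← R3 + (4)·R1: [0, 4, -13, 12]
R6 ← R6 − R1: [0, -1, 6, -5]
R3 ← R3 + (1/3)·R2: [0, 0, -22/3, 16/3]
R4 ← R4 − (1/6)·R2: [0, 0, -11/6, 4/3]
R5 ← R5 − (1/4)·R2: [0, 0, -33/4, 6]
R6 ← R6 − (1/12)·R2: [0, 0, 55/12, -10/3]
R4 ← R4 − (1/4)·R3: [0, 0, 0, 0]
R5 ← R5 − (9/8)·R3: [0, 0, 0, 0]
R6 ← R6 + (5/8)·R3: [0, 0, 0, 0]
Echelon form has 3 nonzero rows, so rank(P) = 3.
The column space has dimension equal to the rank: 3.

3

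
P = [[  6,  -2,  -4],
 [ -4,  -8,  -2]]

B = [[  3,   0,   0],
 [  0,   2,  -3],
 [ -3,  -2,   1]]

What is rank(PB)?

2

First compute PB:
[[ 30,   4,   2],
 [ -6, -12,  22]]
Now row reduce the product.
R2 ← R2 + (1/5)·R1: [0, -56/5, 112/5]
2 nonzero rows, so rank(PB) = 2.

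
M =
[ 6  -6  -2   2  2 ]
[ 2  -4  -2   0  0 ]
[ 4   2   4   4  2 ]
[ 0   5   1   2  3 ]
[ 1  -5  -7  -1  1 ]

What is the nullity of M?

Row reduce to echelon form.
R2 ← R2 − (1/3)·R1: [0, -2, -4/3, -2/3, -2/3]
R3 ← R3 − (2/3)·R1: [0, 6, 16/3, 8/3, 2/3]
R5 ← R5 − (1/6)·R1: [0, -4, -20/3, -4/3, 2/3]
R3 ← R3 + (3)·R2: [0, 0, 4/3, 2/3, -4/3]
R4 ← R4 + (5/2)·R2: [0, 0, -7/3, 1/3, 4/3]
R5 ← R5 − (2)·R2: [0, 0, -4, 0, 2]
R4 ← R4 + (7/4)·R3: [0, 0, 0, 3/2, -1]
R5 ← R5 + (3)·R3: [0, 0, 0, 2, -2]
R5 ← R5 − (4/3)·R4: [0, 0, 0, 0, -2/3]
5 nonzero rows, so rank(M) = 5.
M has 5 columns; by rank–nullity, nullity = 5 − 5 = 0.

0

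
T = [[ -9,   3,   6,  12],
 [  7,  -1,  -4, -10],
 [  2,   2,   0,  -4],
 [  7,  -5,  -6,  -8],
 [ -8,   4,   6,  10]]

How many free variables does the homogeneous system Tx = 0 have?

Row reduce to echelon form.
R2 ← R2 + (7/9)·R1: [0, 4/3, 2/3, -2/3]
R3 ← R3 + (2/9)·R1: [0, 8/3, 4/3, -4/3]
R4 ← R4 + (7/9)·R1: [0, -8/3, -4/3, 4/3]
R5 ← R5 − (8/9)·R1: [0, 4/3, 2/3, -2/3]
R3 ← R3 − (2)·R2: [0, 0, 0, 0]
R4 ← R4 + (2)·R2: [0, 0, 0, 0]
R5 ← R5 − R2: [0, 0, 0, 0]
2 nonzero rows, so rank(T) = 2.
T has 4 columns; by rank–nullity, nullity = 4 − 2 = 2.

2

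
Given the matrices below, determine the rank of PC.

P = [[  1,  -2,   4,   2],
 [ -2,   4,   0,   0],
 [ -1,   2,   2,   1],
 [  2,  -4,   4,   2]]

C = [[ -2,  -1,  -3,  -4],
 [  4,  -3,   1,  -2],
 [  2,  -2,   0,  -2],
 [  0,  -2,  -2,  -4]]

First compute PC:
[[ -2,  -7,  -9, -16],
 [ 20, -10,  10,   0],
 [ 14, -11,   3,  -8],
 [-12,  -2, -14, -16]]
Now row reduce the product.
R2 ← R2 + (10)·R1: [0, -80, -80, -160]
R3 ← R3 + (7)·R1: [0, -60, -60, -120]
R4 ← R4 − (6)·R1: [0, 40, 40, 80]
R3 ← R3 − (3/4)·R2: [0, 0, 0, 0]
R4 ← R4 + (1/2)·R2: [0, 0, 0, 0]
2 nonzero rows, so rank(PC) = 2.

2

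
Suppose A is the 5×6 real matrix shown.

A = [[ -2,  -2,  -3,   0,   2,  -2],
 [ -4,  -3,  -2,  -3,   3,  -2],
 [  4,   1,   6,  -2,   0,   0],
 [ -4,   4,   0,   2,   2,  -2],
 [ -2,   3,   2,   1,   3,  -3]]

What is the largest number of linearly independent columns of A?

5

Row reduce to echelon form.
R2 ← R2 − (2)·R1: [0, 1, 4, -3, -1, 2]
R3 ← R3 + (2)·R1: [0, -3, 0, -2, 4, -4]
R4 ← R4 − (2)·R1: [0, 8, 6, 2, -2, 2]
R5 ← R5 − R1: [0, 5, 5, 1, 1, -1]
R3 ← R3 + (3)·R2: [0, 0, 12, -11, 1, 2]
R4 ← R4 − (8)·R2: [0, 0, -26, 26, 6, -14]
R5 ← R5 − (5)·R2: [0, 0, -15, 16, 6, -11]
R4 ← R4 + (13/6)·R3: [0, 0, 0, 13/6, 49/6, -29/3]
R5 ← R5 + (5/4)·R3: [0, 0, 0, 9/4, 29/4, -17/2]
R5 ← R5 − (27/26)·R4: [0, 0, 0, 0, -16/13, 20/13]
Echelon form has 5 nonzero rows, so rank(A) = 5.
The rank gives the maximum number of linearly independent columns: 5.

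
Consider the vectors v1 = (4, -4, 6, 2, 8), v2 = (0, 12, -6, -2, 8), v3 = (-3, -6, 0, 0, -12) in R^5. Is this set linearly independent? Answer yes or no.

Form the matrix with these vectors as rows and row reduce.
R3 ← R3 + (3/4)·R1: [0, -9, 9/2, 3/2, -6]
R3 ← R3 + (3/4)·R2: [0, 0, 0, 0, 0]
2 nonzero rows, so the 3 vectors span a space of dimension 2.
Since 2 < 3, the vectors are linearly dependent.

no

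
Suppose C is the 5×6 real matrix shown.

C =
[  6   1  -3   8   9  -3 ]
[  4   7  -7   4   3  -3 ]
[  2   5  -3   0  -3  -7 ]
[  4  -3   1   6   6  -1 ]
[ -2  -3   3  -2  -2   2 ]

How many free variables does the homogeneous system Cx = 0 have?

2

Row reduce to echelon form.
R2 ← R2 − (2/3)·R1: [0, 19/3, -5, -4/3, -3, -1]
R3 ← R3 − (1/3)·R1: [0, 14/3, -2, -8/3, -6, -6]
R4 ← R4 − (2/3)·R1: [0, -11/3, 3, 2/3, 0, 1]
R5 ← R5 + (1/3)·R1: [0, -8/3, 2, 2/3, 1, 1]
R3 ← R3 − (14/19)·R2: [0, 0, 32/19, -32/19, -72/19, -100/19]
R4 ← R4 + (11/19)·R2: [0, 0, 2/19, -2/19, -33/19, 8/19]
R5 ← R5 + (8/19)·R2: [0, 0, -2/19, 2/19, -5/19, 11/19]
R4 ← R4 − (1/16)·R3: [0, 0, 0, 0, -3/2, 3/4]
R5 ← R5 + (1/16)·R3: [0, 0, 0, 0, -1/2, 1/4]
R5 ← R5 − (1/3)·R4: [0, 0, 0, 0, 0, 0]
4 nonzero rows, so rank(C) = 4.
C has 6 columns; by rank–nullity, nullity = 6 − 4 = 2.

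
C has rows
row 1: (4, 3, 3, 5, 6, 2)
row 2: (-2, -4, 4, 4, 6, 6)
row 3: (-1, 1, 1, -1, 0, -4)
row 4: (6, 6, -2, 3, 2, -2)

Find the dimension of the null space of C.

Row reduce to echelon form.
R2 ← R2 + (1/2)·R1: [0, -5/2, 11/2, 13/2, 9, 7]
R3 ← R3 + (1/4)·R1: [0, 7/4, 7/4, 1/4, 3/2, -7/2]
R4 ← R4 − (3/2)·R1: [0, 3/2, -13/2, -9/2, -7, -5]
R3 ← R3 + (7/10)·R2: [0, 0, 28/5, 24/5, 39/5, 7/5]
R4 ← R4 + (3/5)·R2: [0, 0, -16/5, -3/5, -8/5, -4/5]
R4 ← R4 + (4/7)·R3: [0, 0, 0, 15/7, 20/7, 0]
4 nonzero rows, so rank(C) = 4.
C has 6 columns; by rank–nullity, nullity = 6 − 4 = 2.

2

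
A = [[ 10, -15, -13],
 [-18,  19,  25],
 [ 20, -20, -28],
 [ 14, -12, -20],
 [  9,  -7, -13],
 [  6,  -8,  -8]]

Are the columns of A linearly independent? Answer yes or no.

no

Row reduce A to echelon form.
R2 ← R2 + (9/5)·R1: [0, -8, 8/5]
R3 ← R3 − (2)·R1: [0, 10, -2]
R4 ← R4 − (7/5)·R1: [0, 9, -9/5]
R5 ← R5 − (9/10)·R1: [0, 13/2, -13/10]
R6 ← R6 − (3/5)·R1: [0, 1, -1/5]
R3 ← R3 + (5/4)·R2: [0, 0, 0]
R4 ← R4 + (9/8)·R2: [0, 0, 0]
R5 ← R5 + (13/16)·R2: [0, 0, 0]
R6 ← R6 + (1/8)·R2: [0, 0, 0]
2 pivots among 3 columns.
Only 2 < 3 pivot columns, so the columns are linearly dependent.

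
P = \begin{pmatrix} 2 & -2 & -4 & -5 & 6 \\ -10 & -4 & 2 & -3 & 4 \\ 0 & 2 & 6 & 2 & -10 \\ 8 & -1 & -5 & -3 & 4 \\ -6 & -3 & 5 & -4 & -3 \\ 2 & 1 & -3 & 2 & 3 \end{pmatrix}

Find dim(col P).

4

Row reduce to echelon form.
R2 ← R2 + (5)·R1: [0, -14, -18, -28, 34]
R4 ← R4 − (4)·R1: [0, 7, 11, 17, -20]
R5 ← R5 + (3)·R1: [0, -9, -7, -19, 15]
R6 ← R6 − R1: [0, 3, 1, 7, -3]
R3 ← R3 + (1/7)·R2: [0, 0, 24/7, -2, -36/7]
R4 ← R4 + (1/2)·R2: [0, 0, 2, 3, -3]
R5 ← R5 − (9/14)·R2: [0, 0, 32/7, -1, -48/7]
R6 ← R6 + (3/14)·R2: [0, 0, -20/7, 1, 30/7]
R4 ← R4 − (7/12)·R3: [0, 0, 0, 25/6, 0]
R5 ← R5 − (4/3)·R3: [0, 0, 0, 5/3, 0]
R6 ← R6 + (5/6)·R3: [0, 0, 0, -2/3, 0]
R5 ← R5 − (2/5)·R4: [0, 0, 0, 0, 0]
R6 ← R6 + (4/25)·R4: [0, 0, 0, 0, 0]
Echelon form has 4 nonzero rows, so rank(P) = 4.
The column space has dimension equal to the rank: 4.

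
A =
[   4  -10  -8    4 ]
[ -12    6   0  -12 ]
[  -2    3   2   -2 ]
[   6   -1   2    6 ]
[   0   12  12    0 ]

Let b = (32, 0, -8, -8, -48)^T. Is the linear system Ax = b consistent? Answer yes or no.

Row reduce the augmented matrix [A | b].
R2 ← R2 + (3)·R1: [0, -24, -24, 0, 96]
R3 ← R3 + (1/2)·R1: [0, -2, -2, 0, 8]
R4 ← R4 − (3/2)·R1: [0, 14, 14, 0, -56]
R3 ← R3 − (1/12)·R2: [0, 0, 0, 0, 0]
R4 ← R4 + (7/12)·R2: [0, 0, 0, 0, 0]
R5 ← R5 + (1/2)·R2: [0, 0, 0, 0, 0]
The echelon form has 2 nonzero rows, and every pivot lies in the first 4 columns, so rank(A) = rank([A|b]) = 2.
The system is consistent.

yes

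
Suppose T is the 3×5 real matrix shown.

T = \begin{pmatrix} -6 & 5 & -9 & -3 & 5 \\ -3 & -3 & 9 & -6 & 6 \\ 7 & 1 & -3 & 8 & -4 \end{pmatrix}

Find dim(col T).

Row reduce to echelon form.
R2 ← R2 − (1/2)·R1: [0, -11/2, 27/2, -9/2, 7/2]
R3 ← R3 + (7/6)·R1: [0, 41/6, -27/2, 9/2, 11/6]
R3 ← R3 + (41/33)·R2: [0, 0, 36/11, -12/11, 68/11]
Echelon form has 3 nonzero rows, so rank(T) = 3.
The column space has dimension equal to the rank: 3.

3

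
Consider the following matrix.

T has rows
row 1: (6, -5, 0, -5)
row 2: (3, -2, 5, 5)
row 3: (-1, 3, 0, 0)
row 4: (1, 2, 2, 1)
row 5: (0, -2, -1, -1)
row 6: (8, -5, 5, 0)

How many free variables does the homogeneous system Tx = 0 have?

Row reduce to echelon form.
R2 ← R2 − (1/2)·R1: [0, 1/2, 5, 15/2]
R3 ← R3 + (1/6)·R1: [0, 13/6, 0, -5/6]
R4 ← R4 − (1/6)·R1: [0, 17/6, 2, 11/6]
R6 ← R6 − (4/3)·R1: [0, 5/3, 5, 20/3]
R3 ← R3 − (13/3)·R2: [0, 0, -65/3, -100/3]
R4 ← R4 − (17/3)·R2: [0, 0, -79/3, -122/3]
R5 ← R5 + (4)·R2: [0, 0, 19, 29]
R6 ← R6 − (10/3)·R2: [0, 0, -35/3, -55/3]
R4 ← R4 − (79/65)·R3: [0, 0, 0, -2/13]
R5 ← R5 + (57/65)·R3: [0, 0, 0, -3/13]
R6 ← R6 − (7/13)·R3: [0, 0, 0, -5/13]
R5 ← R5 − (3/2)·R4: [0, 0, 0, 0]
R6 ← R6 − (5/2)·R4: [0, 0, 0, 0]
4 nonzero rows, so rank(T) = 4.
T has 4 columns; by rank–nullity, nullity = 4 − 4 = 0.

0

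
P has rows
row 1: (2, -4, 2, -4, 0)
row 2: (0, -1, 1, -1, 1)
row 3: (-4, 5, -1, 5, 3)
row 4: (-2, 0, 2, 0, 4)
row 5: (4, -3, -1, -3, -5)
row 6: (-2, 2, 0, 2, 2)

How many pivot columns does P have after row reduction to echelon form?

Row reduce to echelon form.
R3 ← R3 + (2)·R1: [0, -3, 3, -3, 3]
R4 ← R4 + R1: [0, -4, 4, -4, 4]
R5 ← R5 − (2)·R1: [0, 5, -5, 5, -5]
R6 ← R6 + R1: [0, -2, 2, -2, 2]
R3 ← R3 − (3)·R2: [0, 0, 0, 0, 0]
R4 ← R4 − (4)·R2: [0, 0, 0, 0, 0]
R5 ← R5 + (5)·R2: [0, 0, 0, 0, 0]
R6 ← R6 − (2)·R2: [0, 0, 0, 0, 0]
Echelon form has 2 nonzero rows, so rank(P) = 2.
Each nonzero row contributes one pivot column: 2 pivot columns.

2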